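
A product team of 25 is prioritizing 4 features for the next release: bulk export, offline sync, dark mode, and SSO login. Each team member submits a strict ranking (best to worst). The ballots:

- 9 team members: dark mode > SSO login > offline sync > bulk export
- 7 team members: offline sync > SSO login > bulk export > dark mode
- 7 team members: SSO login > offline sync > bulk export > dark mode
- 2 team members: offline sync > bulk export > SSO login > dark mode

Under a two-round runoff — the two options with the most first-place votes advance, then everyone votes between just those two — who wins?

Round 1 first-place votes: bulk export 0, offline sync 9, dark mode 9, SSO login 7.
offline sync and dark mode advance.
Runoff: offline sync is preferred to dark mode by 16 voters; dark mode by 9.
offline sync wins the runoff.

offline sync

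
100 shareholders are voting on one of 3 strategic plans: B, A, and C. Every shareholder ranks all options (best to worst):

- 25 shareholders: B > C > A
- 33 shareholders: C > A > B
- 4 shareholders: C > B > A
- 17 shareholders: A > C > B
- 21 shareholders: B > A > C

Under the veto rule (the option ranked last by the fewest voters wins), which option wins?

Last-place votes: B 50, A 29, C 21.
C is ranked last by the fewest voters, so C wins.

C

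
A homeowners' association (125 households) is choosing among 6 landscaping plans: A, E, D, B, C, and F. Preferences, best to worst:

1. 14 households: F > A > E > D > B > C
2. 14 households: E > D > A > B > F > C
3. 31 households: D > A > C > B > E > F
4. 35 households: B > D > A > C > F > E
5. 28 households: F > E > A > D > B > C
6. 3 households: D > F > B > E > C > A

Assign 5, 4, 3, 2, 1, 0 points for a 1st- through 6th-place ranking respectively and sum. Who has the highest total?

D

A: 14·4 + 14·3 + 31·4 + 35·3 + 28·3 + 3·0 = 411
E: 14·3 + 14·5 + 31·1 + 35·0 + 28·4 + 3·2 = 261
D: 14·2 + 14·4 + 31·5 + 35·4 + 28·2 + 3·5 = 450
B: 14·1 + 14·2 + 31·2 + 35·5 + 28·1 + 3·3 = 316
C: 14·0 + 14·0 + 31·3 + 35·2 + 28·0 + 3·1 = 166
F: 14·5 + 14·1 + 31·0 + 35·1 + 28·5 + 3·4 = 271
D has the highest Borda score (450).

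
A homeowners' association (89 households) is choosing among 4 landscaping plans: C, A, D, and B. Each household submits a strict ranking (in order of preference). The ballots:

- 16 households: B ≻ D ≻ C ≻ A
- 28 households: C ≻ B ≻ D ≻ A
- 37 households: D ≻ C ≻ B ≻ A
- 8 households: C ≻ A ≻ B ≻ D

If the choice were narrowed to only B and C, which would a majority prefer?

C

Voters preferring B to C: 16; preferring C to B: 73.
C wins the head-to-head.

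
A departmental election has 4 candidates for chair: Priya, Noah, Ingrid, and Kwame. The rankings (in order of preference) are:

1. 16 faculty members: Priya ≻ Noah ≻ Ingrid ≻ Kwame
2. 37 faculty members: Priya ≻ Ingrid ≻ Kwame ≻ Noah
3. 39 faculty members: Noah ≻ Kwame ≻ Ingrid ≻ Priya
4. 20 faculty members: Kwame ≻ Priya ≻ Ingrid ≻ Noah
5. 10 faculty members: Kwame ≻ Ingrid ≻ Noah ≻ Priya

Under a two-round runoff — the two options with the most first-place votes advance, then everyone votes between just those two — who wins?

Priya

Round 1 first-place votes: Priya 53, Noah 39, Ingrid 0, Kwame 30.
Priya and Noah advance.
Runoff: Priya is preferred to Noah by 73 voters; Noah by 49.
Priya wins the runoff.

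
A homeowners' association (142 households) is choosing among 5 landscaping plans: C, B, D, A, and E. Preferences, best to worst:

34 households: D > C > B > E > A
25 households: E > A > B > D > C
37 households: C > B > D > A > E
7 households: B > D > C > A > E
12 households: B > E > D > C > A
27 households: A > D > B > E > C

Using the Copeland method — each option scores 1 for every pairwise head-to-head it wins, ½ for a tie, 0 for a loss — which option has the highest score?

C: beats A and E; ties B; loses to D → score 2.5.
B: beats D, A, and E; ties C → score 3.5.
D: beats C, A, and E; loses to B → score 3.
A: ties E; loses to C, B, and D → score 0.5.
E: ties A; loses to C, B, and D → score 0.5.
B has the best pairwise record.

B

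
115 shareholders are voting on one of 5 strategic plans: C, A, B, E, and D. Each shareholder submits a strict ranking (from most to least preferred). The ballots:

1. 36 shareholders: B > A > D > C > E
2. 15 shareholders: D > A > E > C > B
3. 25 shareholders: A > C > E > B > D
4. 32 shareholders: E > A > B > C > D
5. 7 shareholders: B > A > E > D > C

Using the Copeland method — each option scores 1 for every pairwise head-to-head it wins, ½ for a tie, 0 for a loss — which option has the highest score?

A

C: beats E; loses to A, B, and D → score 1.
A: beats C, B, E, and D → score 4.
B: beats C and D; loses to A and E → score 2.
E: beats B and D; loses to C and A → score 2.
D: beats C; loses to A, B, and E → score 1.
A has the best pairwise record.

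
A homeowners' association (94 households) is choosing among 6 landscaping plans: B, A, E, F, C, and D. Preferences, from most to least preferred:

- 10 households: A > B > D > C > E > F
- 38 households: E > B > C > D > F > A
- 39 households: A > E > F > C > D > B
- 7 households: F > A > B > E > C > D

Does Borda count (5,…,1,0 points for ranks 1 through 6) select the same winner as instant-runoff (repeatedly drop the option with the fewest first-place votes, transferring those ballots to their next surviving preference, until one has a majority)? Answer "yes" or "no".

no

Borda — scores: B 213, A 273, E 370, F 190, C 219, D 145. Winner: E.
Instant-runoff — R1 B 0, A 49, E 38, F 7, C 0, D 0 (A winner). Winner: A.
The two methods disagree.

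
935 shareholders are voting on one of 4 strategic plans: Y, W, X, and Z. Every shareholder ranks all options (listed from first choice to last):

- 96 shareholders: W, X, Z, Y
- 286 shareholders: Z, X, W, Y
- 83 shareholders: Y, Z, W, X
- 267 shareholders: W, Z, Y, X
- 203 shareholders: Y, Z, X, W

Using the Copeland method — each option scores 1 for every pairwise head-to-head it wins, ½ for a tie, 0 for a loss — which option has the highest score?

Y: beats X; loses to W and Z → score 1.
W: beats Y; loses to X and Z → score 1.
X: beats W; loses to Y and Z → score 1.
Z: beats Y, W, and X → score 3.
Z has the best pairwise record.

Z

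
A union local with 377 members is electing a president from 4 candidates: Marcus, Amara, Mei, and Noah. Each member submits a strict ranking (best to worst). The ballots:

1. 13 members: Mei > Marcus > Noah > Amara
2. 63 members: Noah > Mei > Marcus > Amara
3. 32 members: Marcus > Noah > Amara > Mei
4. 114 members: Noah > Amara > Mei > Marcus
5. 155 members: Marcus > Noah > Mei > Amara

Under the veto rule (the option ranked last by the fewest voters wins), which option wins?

Last-place votes: Marcus 114, Amara 231, Mei 32, Noah 0.
Noah is ranked last by the fewest voters, so Noah wins.

Noah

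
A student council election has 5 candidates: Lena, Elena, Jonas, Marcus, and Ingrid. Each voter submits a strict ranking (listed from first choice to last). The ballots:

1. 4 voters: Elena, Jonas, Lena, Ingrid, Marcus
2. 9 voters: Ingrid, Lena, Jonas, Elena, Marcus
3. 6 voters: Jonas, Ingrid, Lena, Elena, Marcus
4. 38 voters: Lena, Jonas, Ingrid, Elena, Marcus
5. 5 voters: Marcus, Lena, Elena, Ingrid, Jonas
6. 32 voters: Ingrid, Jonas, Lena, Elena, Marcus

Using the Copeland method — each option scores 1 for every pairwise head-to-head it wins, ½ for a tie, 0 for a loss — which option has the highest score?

Lena: beats Elena, Jonas, and Marcus; ties Ingrid → score 3.5.
Elena: beats Marcus; loses to Lena, Jonas, and Ingrid → score 1.
Jonas: beats Elena, Marcus, and Ingrid; loses to Lena → score 3.
Marcus: loses to Lena, Elena, Jonas, and Ingrid → score 0.
Ingrid: beats Elena and Marcus; ties Lena; loses to Jonas → score 2.5.
Lena has the best pairwise record.

Lena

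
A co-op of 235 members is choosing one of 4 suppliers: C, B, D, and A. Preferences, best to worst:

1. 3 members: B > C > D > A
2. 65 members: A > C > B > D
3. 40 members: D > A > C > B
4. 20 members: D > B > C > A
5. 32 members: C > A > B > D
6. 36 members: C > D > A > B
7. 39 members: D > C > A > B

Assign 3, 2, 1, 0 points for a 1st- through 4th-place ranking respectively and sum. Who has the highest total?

C: 3·2 + 65·2 + 40·1 + 20·1 + 32·3 + 36·3 + 39·2 = 478
B: 3·3 + 65·1 + 40·0 + 20·2 + 32·1 + 36·0 + 39·0 = 146
D: 3·1 + 65·0 + 40·3 + 20·3 + 32·0 + 36·2 + 39·3 = 372
A: 3·0 + 65·3 + 40·2 + 20·0 + 32·2 + 36·1 + 39·1 = 414
C has the highest Borda score (478).

C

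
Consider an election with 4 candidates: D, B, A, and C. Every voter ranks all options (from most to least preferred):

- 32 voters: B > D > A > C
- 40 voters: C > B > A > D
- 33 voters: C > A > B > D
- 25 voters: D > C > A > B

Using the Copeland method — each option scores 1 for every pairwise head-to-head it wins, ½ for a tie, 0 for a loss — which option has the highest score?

D: loses to B, A, and C → score 0.
B: beats D and A; loses to C → score 2.
A: beats D; loses to B and C → score 1.
C: beats D, B, and A → score 3.
C has the best pairwise record.

C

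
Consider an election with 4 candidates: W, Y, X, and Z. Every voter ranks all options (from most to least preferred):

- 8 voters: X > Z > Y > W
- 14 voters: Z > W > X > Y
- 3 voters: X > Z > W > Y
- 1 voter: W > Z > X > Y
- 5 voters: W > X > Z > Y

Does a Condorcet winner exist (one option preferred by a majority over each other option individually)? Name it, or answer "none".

Checking pairwise contests:
Z beats W 25–6.
W beats Y 23–8.
W beats X 20–11.
X beats Z 16–15.
Every option loses at least one head-to-head, so there is no Condorcet winner.

none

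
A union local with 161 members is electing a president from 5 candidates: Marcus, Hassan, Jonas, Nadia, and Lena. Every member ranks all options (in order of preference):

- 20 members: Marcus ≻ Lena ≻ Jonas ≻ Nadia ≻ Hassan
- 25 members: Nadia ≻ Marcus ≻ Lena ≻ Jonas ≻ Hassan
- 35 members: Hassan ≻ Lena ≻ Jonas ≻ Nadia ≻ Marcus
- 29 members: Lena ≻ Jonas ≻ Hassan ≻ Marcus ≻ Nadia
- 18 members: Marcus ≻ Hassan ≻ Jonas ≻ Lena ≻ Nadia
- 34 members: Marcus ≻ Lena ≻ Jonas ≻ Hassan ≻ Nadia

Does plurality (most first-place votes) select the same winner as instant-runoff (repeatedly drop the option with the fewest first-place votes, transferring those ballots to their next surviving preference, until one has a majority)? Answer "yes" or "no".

yes

Plurality — first-place votes: Marcus 72, Hassan 35, Jonas 0, Nadia 25, Lena 29. Winner: Marcus.
Instant-runoff — R1 Marcus 72, Hassan 35, Jonas 0, Nadia 25, Lena 29 (Jonas out); R2 Marcus 72, Hassan 35, Nadia 25, Lena 29 (Nadia out); R3 Marcus 97, Hassan 35, Lena 29 (Marcus winner). Winner: Marcus.
The two methods agree.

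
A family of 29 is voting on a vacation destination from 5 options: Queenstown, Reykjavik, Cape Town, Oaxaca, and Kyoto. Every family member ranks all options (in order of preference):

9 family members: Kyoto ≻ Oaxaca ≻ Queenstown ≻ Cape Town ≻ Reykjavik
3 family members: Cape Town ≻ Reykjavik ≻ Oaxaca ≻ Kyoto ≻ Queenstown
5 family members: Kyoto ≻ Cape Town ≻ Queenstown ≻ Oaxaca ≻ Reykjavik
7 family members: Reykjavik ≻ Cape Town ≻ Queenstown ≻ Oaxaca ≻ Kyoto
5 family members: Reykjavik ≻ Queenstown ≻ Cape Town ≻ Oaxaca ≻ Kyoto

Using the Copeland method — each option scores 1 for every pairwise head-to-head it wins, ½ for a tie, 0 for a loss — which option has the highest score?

Cape Town

Queenstown: beats Oaxaca; loses to Reykjavik, Cape Town, and Kyoto → score 1.
Reykjavik: beats Queenstown, Oaxaca, and Kyoto; loses to Cape Town → score 3.
Cape Town: beats Queenstown, Reykjavik, Oaxaca, and Kyoto → score 4.
Oaxaca: beats Kyoto; loses to Queenstown, Reykjavik, and Cape Town → score 1.
Kyoto: beats Queenstown; loses to Reykjavik, Cape Town, and Oaxaca → score 1.
Cape Town has the best pairwise record.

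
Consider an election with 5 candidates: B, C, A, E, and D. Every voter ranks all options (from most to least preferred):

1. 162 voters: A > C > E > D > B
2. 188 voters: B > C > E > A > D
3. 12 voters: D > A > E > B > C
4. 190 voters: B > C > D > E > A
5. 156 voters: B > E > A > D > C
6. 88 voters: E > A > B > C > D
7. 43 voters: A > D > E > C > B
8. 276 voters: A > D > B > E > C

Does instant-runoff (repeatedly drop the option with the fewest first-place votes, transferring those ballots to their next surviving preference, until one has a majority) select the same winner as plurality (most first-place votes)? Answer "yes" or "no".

Instant-runoff — R1 B 534, C 0, A 481, E 88, D 12 (C out); R2 B 534, A 481, E 88, D 12 (D out); R3 B 534, A 493, E 88 (E out); R4 B 534, A 581 (A winner). Winner: A.
Plurality — first-place votes: B 534, C 0, A 481, E 88, D 12. Winner: B.
The two methods disagree.

no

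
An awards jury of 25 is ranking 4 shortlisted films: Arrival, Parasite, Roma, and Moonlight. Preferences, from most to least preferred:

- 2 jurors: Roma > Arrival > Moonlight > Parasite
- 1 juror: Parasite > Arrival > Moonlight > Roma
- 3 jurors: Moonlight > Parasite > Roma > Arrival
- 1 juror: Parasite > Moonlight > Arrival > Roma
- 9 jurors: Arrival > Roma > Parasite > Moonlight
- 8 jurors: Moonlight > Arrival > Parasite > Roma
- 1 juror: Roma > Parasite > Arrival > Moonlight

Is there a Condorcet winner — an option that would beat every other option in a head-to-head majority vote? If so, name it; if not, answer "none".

Arrival

Arrival vs Parasite: 19–6 for Arrival.
Arrival vs Roma: 19–6 for Arrival.
Arrival vs Moonlight: 13–12 for Arrival.
Arrival beats every other option head-to-head.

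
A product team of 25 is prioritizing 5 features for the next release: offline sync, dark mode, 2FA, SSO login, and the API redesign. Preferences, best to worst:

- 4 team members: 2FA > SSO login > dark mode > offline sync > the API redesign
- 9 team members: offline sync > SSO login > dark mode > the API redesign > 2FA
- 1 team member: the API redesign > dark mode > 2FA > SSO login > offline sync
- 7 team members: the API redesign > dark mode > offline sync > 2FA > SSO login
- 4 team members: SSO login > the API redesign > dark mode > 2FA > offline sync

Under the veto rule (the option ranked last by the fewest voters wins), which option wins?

dark mode

Last-place votes: offline sync 5, dark mode 0, 2FA 9, SSO login 7, the API redesign 4.
dark mode is ranked last by the fewest voters, so dark mode wins.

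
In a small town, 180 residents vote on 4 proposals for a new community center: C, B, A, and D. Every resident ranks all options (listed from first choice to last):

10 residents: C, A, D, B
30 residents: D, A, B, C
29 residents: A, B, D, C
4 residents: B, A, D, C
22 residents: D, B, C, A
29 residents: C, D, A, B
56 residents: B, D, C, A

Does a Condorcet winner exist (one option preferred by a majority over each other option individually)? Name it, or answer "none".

D

D vs C: 141–39 for D.
D vs B: 91–89 for D.
D vs A: 137–43 for D.
D beats every other option head-to-head.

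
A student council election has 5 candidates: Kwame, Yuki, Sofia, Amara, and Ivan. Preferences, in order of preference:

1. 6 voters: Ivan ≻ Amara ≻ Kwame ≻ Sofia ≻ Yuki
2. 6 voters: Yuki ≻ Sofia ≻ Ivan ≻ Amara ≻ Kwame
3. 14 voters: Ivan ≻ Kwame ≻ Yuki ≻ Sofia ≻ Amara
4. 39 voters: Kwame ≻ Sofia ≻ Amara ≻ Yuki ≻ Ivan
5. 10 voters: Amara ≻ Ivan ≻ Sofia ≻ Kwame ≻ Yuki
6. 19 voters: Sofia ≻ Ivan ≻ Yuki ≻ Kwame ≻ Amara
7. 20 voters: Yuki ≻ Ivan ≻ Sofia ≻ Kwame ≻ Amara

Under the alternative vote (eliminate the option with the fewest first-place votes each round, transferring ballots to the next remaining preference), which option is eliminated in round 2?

Sofia

Round 1: Kwame 39, Yuki 26, Sofia 19, Amara 10, Ivan 20. Eliminate Amara.
Round 2: Kwame 39, Yuki 26, Sofia 19, Ivan 30. Eliminate Sofia.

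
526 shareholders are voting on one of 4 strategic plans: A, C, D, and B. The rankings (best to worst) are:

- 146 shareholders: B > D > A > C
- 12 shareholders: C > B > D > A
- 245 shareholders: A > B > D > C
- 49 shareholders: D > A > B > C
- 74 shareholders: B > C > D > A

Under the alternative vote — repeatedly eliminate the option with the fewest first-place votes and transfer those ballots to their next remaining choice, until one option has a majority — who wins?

Round 1: A 245, C 12, D 49, B 220. Eliminate C.
Round 2: A 245, D 49, B 232. Eliminate D.
Round 3: A 294, B 232. A has a majority.

A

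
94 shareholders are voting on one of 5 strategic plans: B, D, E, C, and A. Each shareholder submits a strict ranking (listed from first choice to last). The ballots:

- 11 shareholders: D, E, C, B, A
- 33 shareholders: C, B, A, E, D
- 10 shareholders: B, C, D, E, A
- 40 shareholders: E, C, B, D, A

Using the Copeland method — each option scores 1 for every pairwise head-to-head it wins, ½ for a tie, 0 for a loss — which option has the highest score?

B: beats D and A; loses to E and C → score 2.
D: beats A; loses to B, E, and C → score 1.
E: beats B, D, C, and A → score 4.
C: beats B, D, and A; loses to E → score 3.
A: loses to B, D, E, and C → score 0.
E has the best pairwise record.

E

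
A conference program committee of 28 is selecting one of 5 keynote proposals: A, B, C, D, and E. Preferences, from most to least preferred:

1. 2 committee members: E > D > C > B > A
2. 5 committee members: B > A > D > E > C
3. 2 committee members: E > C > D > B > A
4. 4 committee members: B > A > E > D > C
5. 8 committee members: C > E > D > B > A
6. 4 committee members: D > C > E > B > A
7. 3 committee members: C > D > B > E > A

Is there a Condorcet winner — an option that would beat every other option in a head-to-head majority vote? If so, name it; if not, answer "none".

Checking pairwise contests:
B beats A 28–0.
C beats B 19–9.
D beats C 15–13.
E beats D 16–12.
C beats E 15–13.
Every option loses at least one head-to-head, so there is no Condorcet winner.

none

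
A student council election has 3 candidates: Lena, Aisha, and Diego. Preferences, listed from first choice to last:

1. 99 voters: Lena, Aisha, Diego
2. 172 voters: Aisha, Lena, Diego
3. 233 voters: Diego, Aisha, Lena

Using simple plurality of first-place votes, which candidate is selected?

Diego

First-place votes: Lena 99, Aisha 172, Diego 233.
Diego has the most first-place votes.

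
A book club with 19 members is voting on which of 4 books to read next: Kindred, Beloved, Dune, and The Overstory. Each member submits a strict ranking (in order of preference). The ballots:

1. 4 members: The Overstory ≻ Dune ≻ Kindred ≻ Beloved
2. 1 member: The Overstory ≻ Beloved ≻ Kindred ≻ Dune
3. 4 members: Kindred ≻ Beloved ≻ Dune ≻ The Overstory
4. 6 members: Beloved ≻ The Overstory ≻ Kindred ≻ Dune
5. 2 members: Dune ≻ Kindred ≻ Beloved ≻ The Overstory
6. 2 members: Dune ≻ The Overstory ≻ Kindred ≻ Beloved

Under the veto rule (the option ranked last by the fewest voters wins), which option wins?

Kindred

Last-place votes: Kindred 0, Beloved 6, Dune 7, The Overstory 6.
Kindred is ranked last by the fewest voters, so Kindred wins.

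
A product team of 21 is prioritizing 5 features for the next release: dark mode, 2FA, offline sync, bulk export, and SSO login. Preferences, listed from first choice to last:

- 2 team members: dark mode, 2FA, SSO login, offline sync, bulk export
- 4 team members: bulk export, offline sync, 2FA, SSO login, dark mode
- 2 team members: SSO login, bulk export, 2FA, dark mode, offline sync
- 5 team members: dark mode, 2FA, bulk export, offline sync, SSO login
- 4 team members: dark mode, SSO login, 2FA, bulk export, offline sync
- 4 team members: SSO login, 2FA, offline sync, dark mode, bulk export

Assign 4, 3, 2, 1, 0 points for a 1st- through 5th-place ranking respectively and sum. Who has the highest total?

dark mode: 2·4 + 4·0 + 2·1 + 5·4 + 4·4 + 4·1 = 50
2FA: 2·3 + 4·2 + 2·2 + 5·3 + 4·2 + 4·3 = 53
offline sync: 2·1 + 4·3 + 2·0 + 5·1 + 4·0 + 4·2 = 27
bulk export: 2·0 + 4·4 + 2·3 + 5·2 + 4·1 + 4·0 = 36
SSO login: 2·2 + 4·1 + 2·4 + 5·0 + 4·3 + 4·4 = 44
2FA has the highest Borda score (53).

2FA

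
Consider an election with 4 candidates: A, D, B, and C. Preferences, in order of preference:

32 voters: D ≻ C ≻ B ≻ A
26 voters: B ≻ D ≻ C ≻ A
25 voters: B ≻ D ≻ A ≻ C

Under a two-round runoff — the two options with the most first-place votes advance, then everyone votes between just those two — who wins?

B

Round 1 first-place votes: A 0, D 32, B 51, C 0.
B and D advance.
Runoff: B is preferred to D by 51 voters; D by 32.
B wins the runoff.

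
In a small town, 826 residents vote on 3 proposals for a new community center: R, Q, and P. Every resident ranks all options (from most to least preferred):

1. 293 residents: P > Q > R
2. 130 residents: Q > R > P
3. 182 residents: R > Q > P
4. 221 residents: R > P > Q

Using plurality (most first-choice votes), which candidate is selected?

R

First-place votes: R 403, Q 130, P 293.
R has the most first-place votes.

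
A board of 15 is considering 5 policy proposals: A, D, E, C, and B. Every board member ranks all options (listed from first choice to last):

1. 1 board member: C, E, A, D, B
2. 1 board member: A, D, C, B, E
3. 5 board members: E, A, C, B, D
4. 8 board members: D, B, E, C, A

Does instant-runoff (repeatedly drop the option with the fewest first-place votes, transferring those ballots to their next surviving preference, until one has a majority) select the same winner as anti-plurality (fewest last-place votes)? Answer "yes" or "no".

Instant-runoff — R1 A 1, D 8, E 5, C 1, B 0 (D winner). Winner: D.
Anti-plurality — last-place votes: A 8, D 5, E 1, C 0, B 1. Winner: C.
The two methods disagree.

no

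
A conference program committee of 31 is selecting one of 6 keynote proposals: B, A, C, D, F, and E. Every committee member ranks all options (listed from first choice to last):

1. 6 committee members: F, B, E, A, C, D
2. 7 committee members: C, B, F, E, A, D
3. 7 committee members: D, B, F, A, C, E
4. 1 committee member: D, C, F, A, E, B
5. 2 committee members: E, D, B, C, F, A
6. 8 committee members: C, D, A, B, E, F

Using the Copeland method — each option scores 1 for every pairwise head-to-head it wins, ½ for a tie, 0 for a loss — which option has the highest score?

C

B: beats A, F, and E; loses to C and D → score 3.
A: beats E; loses to B, C, D, and F → score 1.
C: beats B, A, D, F, and E → score 5.
D: beats B, A, F, and E; loses to C → score 4.
F: beats A and E; loses to B, C, and D → score 2.
E: loses to B, A, C, D, and F → score 0.
C has the best pairwise record.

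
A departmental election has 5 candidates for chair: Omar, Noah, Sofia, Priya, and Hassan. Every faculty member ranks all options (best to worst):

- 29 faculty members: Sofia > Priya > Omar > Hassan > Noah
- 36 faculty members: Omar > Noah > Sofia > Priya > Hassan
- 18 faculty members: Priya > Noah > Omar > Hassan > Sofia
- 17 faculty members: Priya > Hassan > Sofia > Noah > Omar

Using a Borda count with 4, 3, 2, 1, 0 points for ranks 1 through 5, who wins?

Priya

Omar: 29·2 + 36·4 + 18·2 + 17·0 = 238
Noah: 29·0 + 36·3 + 18·3 + 17·1 = 179
Sofia: 29·4 + 36·2 + 18·0 + 17·2 = 222
Priya: 29·3 + 36·1 + 18·4 + 17·4 = 263
Hassan: 29·1 + 36·0 + 18·1 + 17·3 = 98
Priya has the highest Borda score (263).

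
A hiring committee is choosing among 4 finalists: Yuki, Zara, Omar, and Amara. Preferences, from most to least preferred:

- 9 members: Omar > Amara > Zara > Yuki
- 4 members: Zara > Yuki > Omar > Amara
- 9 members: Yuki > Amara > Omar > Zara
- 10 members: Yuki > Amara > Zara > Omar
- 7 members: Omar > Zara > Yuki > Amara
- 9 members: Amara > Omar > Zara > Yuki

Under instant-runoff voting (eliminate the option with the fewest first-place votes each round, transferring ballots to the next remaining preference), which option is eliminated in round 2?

Amara

Round 1: Yuki 19, Zara 4, Omar 16, Amara 9. Eliminate Zara.
Round 2: Yuki 23, Omar 16, Amara 9. Eliminate Amara.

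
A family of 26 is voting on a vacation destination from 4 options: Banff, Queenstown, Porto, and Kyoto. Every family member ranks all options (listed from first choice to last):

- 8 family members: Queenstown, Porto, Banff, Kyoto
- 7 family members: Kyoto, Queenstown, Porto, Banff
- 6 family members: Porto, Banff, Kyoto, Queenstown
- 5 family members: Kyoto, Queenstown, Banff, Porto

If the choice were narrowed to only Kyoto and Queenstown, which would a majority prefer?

Voters preferring Kyoto to Queenstown: 18; preferring Queenstown to Kyoto: 8.
Kyoto wins the head-to-head.

Kyoto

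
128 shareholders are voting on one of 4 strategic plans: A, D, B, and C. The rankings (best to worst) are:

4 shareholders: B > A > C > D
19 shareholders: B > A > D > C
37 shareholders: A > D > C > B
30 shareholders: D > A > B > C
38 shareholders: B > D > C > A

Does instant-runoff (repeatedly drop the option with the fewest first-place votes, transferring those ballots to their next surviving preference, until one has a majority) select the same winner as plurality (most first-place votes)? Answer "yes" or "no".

no

Instant-runoff — R1 A 37, D 30, B 61, C 0 (C out); R2 A 37, D 30, B 61 (D out); R3 A 67, B 61 (A winner). Winner: A.
Plurality — first-place votes: A 37, D 30, B 61, C 0. Winner: B.
The two methods disagree.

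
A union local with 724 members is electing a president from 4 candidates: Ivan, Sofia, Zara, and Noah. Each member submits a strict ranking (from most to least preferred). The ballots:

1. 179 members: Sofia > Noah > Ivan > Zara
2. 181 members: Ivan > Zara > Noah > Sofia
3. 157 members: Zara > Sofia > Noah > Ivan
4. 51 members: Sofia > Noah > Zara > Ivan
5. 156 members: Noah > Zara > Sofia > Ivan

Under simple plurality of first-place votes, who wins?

Sofia

First-place votes: Ivan 181, Sofia 230, Zara 157, Noah 156.
Sofia has the most first-place votes.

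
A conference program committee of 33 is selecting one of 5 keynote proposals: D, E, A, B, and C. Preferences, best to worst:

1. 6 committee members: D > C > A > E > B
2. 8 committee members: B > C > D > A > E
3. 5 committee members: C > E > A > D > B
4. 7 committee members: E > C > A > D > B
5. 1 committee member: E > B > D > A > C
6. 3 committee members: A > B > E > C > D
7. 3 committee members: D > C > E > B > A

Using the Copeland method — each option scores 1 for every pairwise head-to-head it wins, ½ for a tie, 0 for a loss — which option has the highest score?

C

D: beats E, A, and B; loses to C → score 3.
E: beats B; loses to D, A, and C → score 1.
A: beats E and B; loses to D and C → score 2.
B: loses to D, E, A, and C → score 0.
C: beats D, E, A, and B → score 4.
C has the best pairwise record.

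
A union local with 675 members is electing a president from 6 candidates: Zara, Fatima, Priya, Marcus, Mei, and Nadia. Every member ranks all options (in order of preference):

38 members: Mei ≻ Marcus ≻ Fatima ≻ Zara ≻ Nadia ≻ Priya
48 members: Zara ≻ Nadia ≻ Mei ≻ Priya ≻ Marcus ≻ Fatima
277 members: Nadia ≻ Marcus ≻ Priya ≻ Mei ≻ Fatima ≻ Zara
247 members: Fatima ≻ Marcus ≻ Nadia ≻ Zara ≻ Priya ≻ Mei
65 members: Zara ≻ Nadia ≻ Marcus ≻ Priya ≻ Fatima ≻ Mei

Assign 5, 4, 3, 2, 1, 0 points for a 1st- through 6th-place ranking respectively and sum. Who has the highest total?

Nadia

Zara: 38·2 + 48·5 + 277·0 + 247·2 + 65·5 = 1135
Fatima: 38·3 + 48·0 + 277·1 + 247·5 + 65·1 = 1691
Priya: 38·0 + 48·2 + 277·3 + 247·1 + 65·2 = 1304
Marcus: 38·4 + 48·1 + 277·4 + 247·4 + 65·3 = 2491
Mei: 38·5 + 48·3 + 277·2 + 247·0 + 65·0 = 888
Nadia: 38·1 + 48·4 + 277·5 + 247·3 + 65·4 = 2616
Nadia has the highest Borda score (2616).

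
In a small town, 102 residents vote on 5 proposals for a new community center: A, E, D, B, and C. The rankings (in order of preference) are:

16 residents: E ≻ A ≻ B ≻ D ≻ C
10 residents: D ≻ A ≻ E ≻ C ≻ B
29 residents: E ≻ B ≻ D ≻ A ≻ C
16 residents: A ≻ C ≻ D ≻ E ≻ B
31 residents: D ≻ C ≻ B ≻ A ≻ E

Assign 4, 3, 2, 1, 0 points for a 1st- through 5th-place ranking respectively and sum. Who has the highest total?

D

A: 16·3 + 10·3 + 29·1 + 16·4 + 31·1 = 202
E: 16·4 + 10·2 + 29·4 + 16·1 + 31·0 = 216
D: 16·1 + 10·4 + 29·2 + 16·2 + 31·4 = 270
B: 16·2 + 10·0 + 29·3 + 16·0 + 31·2 = 181
C: 16·0 + 10·1 + 29·0 + 16·3 + 31·3 = 151
D has the highest Borda score (270).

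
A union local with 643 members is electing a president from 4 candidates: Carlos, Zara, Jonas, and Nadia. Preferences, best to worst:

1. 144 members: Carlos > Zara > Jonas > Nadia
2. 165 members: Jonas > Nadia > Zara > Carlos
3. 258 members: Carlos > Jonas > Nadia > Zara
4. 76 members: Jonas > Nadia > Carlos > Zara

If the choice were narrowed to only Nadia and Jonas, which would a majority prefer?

Jonas

Voters preferring Nadia to Jonas: 0; preferring Jonas to Nadia: 643.
Jonas wins the head-to-head.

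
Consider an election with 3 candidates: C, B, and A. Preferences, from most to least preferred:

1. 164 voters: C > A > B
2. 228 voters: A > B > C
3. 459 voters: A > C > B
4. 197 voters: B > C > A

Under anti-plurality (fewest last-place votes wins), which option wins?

Last-place votes: C 228, B 623, A 197.
A is ranked last by the fewest voters, so A wins.

A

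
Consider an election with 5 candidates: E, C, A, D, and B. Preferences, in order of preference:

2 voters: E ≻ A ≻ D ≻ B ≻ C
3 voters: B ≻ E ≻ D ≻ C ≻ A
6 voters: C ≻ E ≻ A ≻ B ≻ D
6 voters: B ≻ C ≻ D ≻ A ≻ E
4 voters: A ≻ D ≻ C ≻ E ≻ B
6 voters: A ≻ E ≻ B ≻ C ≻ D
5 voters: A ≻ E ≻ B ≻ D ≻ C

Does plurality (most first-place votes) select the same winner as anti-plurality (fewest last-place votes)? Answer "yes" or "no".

Plurality — first-place votes: E 2, C 6, A 15, D 0, B 9. Winner: A.
Anti-plurality — last-place votes: E 6, C 7, A 3, D 12, B 4. Winner: A.
The two methods agree.

yes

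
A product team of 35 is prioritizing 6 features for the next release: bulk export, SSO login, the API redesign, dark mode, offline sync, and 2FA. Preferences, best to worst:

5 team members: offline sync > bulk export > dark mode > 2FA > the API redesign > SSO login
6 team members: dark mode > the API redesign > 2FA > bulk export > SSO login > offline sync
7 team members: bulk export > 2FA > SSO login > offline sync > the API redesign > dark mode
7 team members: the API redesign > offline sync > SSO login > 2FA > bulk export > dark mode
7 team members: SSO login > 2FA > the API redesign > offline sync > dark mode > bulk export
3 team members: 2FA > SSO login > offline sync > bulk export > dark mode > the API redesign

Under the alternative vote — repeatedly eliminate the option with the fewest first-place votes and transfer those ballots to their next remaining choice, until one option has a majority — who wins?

Round 1: bulk export 7, SSO login 7, the API redesign 7, dark mode 6, offline sync 5, 2FA 3. Eliminate 2FA.
Round 2: bulk export 7, SSO login 10, the API redesign 7, dark mode 6, offline sync 5. Eliminate offline sync.
Round 3: bulk export 12, SSO login 10, the API redesign 7, dark mode 6. Eliminate dark mode.
Round 4: bulk export 12, SSO login 10, the API redesign 13. Eliminate SSO login.
Round 5: bulk export 15, the API redesign 20. The API redesign has a majority.

the API redesign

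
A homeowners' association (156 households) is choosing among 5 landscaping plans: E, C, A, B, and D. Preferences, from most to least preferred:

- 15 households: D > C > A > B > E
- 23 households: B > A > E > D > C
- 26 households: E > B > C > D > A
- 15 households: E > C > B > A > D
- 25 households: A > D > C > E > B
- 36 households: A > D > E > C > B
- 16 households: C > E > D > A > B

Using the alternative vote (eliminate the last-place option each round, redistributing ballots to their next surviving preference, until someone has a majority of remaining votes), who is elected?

Round 1: E 41, C 16, A 61, B 23, D 15. Eliminate D.
Round 2: E 41, C 31, A 61, B 23. Eliminate B.
Round 3: E 41, C 31, A 84. A has a majority.

A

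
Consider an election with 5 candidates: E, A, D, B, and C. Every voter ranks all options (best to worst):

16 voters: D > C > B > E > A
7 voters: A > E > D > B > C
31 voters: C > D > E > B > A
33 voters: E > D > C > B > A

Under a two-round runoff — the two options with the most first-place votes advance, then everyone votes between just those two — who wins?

Round 1 first-place votes: E 33, A 7, D 16, B 0, C 31.
E and C advance.
Runoff: E is preferred to C by 40 voters; C by 47.
C wins the runoff.

C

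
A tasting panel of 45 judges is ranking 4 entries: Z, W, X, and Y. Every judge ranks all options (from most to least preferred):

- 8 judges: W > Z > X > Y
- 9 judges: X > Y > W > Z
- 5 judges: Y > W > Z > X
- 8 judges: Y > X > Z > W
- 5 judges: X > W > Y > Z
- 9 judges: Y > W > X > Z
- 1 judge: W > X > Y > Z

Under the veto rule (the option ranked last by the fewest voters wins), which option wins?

Last-place votes: Z 24, W 8, X 5, Y 8.
X is ranked last by the fewest voters, so X wins.

X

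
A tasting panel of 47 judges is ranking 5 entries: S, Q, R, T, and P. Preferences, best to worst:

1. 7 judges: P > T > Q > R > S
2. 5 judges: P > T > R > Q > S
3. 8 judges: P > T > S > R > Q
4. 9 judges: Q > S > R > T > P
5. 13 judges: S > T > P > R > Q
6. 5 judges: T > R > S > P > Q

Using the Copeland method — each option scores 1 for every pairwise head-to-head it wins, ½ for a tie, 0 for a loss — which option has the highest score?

T

S: beats Q, R, and P; loses to T → score 3.
Q: loses to S, R, T, and P → score 0.
R: beats Q; loses to S, T, and P → score 1.
T: beats S, Q, R, and P → score 4.
P: beats Q and R; loses to S and T → score 2.
T has the best pairwise record.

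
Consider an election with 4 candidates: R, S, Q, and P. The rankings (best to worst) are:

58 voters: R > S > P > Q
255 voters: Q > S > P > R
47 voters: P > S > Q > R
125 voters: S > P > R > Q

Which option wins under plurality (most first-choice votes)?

First-place votes: R 58, S 125, Q 255, P 47.
Q has the most first-place votes.

Q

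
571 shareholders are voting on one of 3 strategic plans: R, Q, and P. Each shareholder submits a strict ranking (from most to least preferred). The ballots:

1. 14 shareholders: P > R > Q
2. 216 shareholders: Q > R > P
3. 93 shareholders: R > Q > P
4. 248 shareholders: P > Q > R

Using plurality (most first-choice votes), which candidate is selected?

First-place votes: R 93, Q 216, P 262.
P has the most first-place votes.

P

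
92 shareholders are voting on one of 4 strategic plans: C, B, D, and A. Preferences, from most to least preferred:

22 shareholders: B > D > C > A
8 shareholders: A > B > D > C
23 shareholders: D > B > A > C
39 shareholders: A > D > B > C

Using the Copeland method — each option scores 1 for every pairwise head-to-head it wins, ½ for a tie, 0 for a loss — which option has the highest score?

A

C: loses to B, D, and A → score 0.
B: beats C; loses to D and A → score 1.
D: beats C and B; loses to A → score 2.
A: beats C, B, and D → score 3.
A has the best pairwise record.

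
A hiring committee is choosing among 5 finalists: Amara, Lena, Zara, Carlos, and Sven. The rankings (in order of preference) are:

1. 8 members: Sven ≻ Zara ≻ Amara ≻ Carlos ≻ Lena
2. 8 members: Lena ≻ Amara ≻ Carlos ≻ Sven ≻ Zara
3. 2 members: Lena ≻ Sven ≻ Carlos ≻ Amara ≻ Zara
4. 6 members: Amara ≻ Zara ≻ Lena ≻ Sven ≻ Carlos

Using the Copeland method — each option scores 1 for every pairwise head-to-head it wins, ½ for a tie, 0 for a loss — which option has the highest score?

Amara

Amara: beats Lena, Zara, Carlos, and Sven → score 4.
Lena: beats Carlos and Sven; loses to Amara and Zara → score 2.
Zara: beats Lena and Carlos; loses to Amara and Sven → score 2.
Carlos: loses to Amara, Lena, Zara, and Sven → score 0.
Sven: beats Zara and Carlos; loses to Amara and Lena → score 2.
Amara has the best pairwise record.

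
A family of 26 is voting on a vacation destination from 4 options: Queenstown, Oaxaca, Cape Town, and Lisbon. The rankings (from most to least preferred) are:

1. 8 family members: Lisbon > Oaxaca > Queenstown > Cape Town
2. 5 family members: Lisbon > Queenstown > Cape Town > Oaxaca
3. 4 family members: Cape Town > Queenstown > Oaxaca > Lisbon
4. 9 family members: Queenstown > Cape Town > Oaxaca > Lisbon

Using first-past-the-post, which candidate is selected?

First-place votes: Queenstown 9, Oaxaca 0, Cape Town 4, Lisbon 13.
Lisbon has the most first-place votes.

Lisbon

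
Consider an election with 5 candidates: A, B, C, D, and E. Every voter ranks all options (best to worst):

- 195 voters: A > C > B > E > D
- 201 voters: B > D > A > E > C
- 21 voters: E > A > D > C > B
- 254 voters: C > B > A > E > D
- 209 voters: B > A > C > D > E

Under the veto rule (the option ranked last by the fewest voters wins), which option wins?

A

Last-place votes: A 0, B 21, C 201, D 449, E 209.
A is ranked last by the fewest voters, so A wins.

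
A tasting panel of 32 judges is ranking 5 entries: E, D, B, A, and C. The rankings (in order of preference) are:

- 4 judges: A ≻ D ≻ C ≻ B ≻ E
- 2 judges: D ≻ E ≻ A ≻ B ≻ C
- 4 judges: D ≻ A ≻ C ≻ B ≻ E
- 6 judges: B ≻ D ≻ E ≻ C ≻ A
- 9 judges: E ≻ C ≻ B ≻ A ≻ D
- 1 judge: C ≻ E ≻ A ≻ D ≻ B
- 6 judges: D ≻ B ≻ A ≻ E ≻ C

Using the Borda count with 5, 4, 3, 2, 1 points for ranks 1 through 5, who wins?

D

E: 4·1 + 2·4 + 4·1 + 6·3 + 9·5 + 1·4 + 6·2 = 95
D: 4·4 + 2·5 + 4·5 + 6·4 + 9·1 + 1·2 + 6·5 = 111
B: 4·2 + 2·2 + 4·2 + 6·5 + 9·3 + 1·1 + 6·4 = 102
A: 4·5 + 2·3 + 4·4 + 6·1 + 9·2 + 1·3 + 6·3 = 87
C: 4·3 + 2·1 + 4·3 + 6·2 + 9·4 + 1·5 + 6·1 = 85
D has the highest Borda score (111).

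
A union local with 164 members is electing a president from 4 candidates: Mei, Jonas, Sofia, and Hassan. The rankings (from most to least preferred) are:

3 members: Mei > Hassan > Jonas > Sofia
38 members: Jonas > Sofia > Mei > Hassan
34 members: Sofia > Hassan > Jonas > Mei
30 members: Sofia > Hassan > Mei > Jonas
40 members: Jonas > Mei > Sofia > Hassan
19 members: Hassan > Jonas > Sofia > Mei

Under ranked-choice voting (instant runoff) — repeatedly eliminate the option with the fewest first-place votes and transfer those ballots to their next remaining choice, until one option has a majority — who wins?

Jonas

Round 1: Mei 3, Jonas 78, Sofia 64, Hassan 19. Eliminate Mei.
Round 2: Jonas 78, Sofia 64, Hassan 22. Eliminate Hassan.
Round 3: Jonas 100, Sofia 64. Jonas has a majority.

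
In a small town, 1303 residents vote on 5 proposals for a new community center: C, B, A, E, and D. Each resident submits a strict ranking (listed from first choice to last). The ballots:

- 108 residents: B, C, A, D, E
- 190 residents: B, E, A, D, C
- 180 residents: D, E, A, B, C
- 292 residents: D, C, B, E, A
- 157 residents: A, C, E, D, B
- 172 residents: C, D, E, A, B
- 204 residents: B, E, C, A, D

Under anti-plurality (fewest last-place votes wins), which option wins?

Last-place votes: C 370, B 329, A 292, E 108, D 204.
E is ranked last by the fewest voters, so E wins.

E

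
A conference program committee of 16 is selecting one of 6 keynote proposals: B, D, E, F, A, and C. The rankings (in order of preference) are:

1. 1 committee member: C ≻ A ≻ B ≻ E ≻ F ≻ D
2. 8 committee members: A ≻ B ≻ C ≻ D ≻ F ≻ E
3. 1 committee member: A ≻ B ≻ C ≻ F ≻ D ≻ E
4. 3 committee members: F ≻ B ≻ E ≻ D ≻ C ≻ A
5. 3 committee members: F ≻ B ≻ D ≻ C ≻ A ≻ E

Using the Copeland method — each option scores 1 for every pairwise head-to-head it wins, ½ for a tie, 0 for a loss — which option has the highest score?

B: beats D, E, F, and C; loses to A → score 4.
D: beats E; ties F; loses to B, A, and C → score 1.5.
E: loses to B, D, F, A, and C → score 0.
F: beats E; ties D; loses to B, A, and C → score 1.5.
A: beats B, D, E, F, and C → score 5.
C: beats D, E, and F; loses to B and A → score 3.
A has the best pairwise record.

A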